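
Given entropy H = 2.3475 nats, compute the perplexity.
10.4594

Perplexity is e^H (or exp(H) for natural log).

H = 2.3475 nats
Perplexity = e^2.3475 = 10.4594

Interpretation: The model's uncertainty is equivalent to choosing uniformly among 10.5 options.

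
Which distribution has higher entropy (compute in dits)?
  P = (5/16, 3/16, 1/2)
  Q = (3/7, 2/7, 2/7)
Q

Computing entropies in dits:
H(P) = 0.4447
H(Q) = 0.4686

Distribution Q has higher entropy.

Intuition: The distribution closer to uniform (more spread out) has higher entropy.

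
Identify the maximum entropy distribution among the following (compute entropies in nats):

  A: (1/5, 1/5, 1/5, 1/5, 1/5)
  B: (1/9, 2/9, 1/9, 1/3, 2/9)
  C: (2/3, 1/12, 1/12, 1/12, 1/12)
A

For a discrete distribution over n outcomes, entropy is maximized by the uniform distribution.

Computing entropies:
H(A) = 1.6094 nats
H(B) = 1.5230 nats
H(C) = 1.0986 nats

The uniform distribution (where all probabilities equal 1/5) achieves the maximum entropy of log_e(5) = 1.6094 nats.

Distribution A has the highest entropy.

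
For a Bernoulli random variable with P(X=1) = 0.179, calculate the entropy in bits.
0.6779 bits

The binary entropy function is:
H(p) = -p log(p) - (1-p) log(1-p)

H(0.179) = -0.179 × log_2(0.179) - 0.821 × log_2(0.821)
H(0.179) = 0.6779 bits

Note: Binary entropy is maximized at p=0.5 (H=1 bit) and minimized at p=0 or p=1 (H=0).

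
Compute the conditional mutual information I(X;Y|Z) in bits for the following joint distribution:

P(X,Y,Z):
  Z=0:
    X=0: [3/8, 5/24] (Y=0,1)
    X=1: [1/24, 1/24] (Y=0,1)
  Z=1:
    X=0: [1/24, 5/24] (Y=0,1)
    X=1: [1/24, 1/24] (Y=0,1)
0.0290 bits

Conditional mutual information: I(X;Y|Z) = H(X|Z) + H(Y|Z) - H(X,Y|Z)

H(Z) = 0.9183
H(X,Z) = 1.5511 → H(X|Z) = 0.6328
H(Y,Z) = 1.8250 → H(Y|Z) = 0.9067
H(X,Y,Z) = 2.4288 → H(X,Y|Z) = 1.5105

I(X;Y|Z) = 0.6328 + 0.9067 - 1.5105 = 0.0290 bits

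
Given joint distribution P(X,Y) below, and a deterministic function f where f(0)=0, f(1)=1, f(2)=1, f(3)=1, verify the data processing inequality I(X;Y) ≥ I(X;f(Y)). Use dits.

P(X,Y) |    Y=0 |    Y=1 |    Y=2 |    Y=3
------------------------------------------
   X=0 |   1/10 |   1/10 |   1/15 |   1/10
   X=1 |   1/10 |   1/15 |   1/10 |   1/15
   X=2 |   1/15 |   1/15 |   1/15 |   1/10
I(X;Y) = 0.0063, I(X;f(Y)) = 0.0011, inequality holds: 0.0063 ≥ 0.0011

Data Processing Inequality: For any Markov chain X → Y → Z, we have I(X;Y) ≥ I(X;Z).

Here Z = f(Y) is a deterministic function of Y, forming X → Y → Z.

Original I(X;Y) = 0.0063 dits

After applying f:
P(X,Z) where Z=f(Y):
- P(X,Z=0) = P(X,Y=0)
- P(X,Z=1) = P(X,Y=1) + P(X,Y=2) + P(X,Y=3)

I(X;Z) = I(X;f(Y)) = 0.0011 dits

Verification: 0.0063 ≥ 0.0011 ✓

Information cannot be created by processing; the function f can only lose information about X.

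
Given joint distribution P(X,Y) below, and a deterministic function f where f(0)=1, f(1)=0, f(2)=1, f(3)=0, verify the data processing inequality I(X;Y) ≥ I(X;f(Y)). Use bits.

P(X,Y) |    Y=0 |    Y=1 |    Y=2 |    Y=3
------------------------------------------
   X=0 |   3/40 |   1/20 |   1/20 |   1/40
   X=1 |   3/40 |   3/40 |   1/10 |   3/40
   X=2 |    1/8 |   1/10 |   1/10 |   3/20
I(X;Y) = 0.0295, I(X;f(Y)) = 0.0096, inequality holds: 0.0295 ≥ 0.0096

Data Processing Inequality: For any Markov chain X → Y → Z, we have I(X;Y) ≥ I(X;Z).

Here Z = f(Y) is a deterministic function of Y, forming X → Y → Z.

Original I(X;Y) = 0.0295 bits

After applying f:
P(X,Z) where Z=f(Y):
- P(X,Z=0) = P(X,Y=1) + P(X,Y=3)
- P(X,Z=1) = P(X,Y=0) + P(X,Y=2)

I(X;Z) = I(X;f(Y)) = 0.0096 bits

Verification: 0.0295 ≥ 0.0096 ✓

Information cannot be created by processing; the function f can only lose information about X.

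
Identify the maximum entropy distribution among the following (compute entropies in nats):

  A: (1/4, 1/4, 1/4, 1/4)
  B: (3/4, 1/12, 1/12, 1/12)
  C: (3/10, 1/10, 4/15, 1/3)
A

For a discrete distribution over n outcomes, entropy is maximized by the uniform distribution.

Computing entropies:
H(A) = 1.3863 nats
H(B) = 0.8370 nats
H(C) = 1.3101 nats

The uniform distribution (where all probabilities equal 1/4) achieves the maximum entropy of log_e(4) = 1.3863 nats.

Distribution A has the highest entropy.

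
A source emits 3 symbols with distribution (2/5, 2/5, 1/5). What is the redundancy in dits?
0.0190 dits

Redundancy measures how far a source is from maximum entropy:
R = H_max - H(X)

Maximum entropy for 3 symbols: H_max = log_10(3) = 0.4771 dits
Actual entropy: H(X) = 0.4581 dits
Redundancy: R = 0.4771 - 0.4581 = 0.0190 dits

This redundancy represents potential for compression: the source could be compressed by 0.0190 dits per symbol.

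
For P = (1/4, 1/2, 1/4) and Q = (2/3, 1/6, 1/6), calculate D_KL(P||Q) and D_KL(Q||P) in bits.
D_KL(P||Q) = 0.5850, D_KL(Q||P) = 0.5817

KL divergence is not symmetric: D_KL(P||Q) ≠ D_KL(Q||P) in general.

D_KL(P||Q) = 0.5850 bits
D_KL(Q||P) = 0.5817 bits

No, they are not equal!

This asymmetry is why KL divergence is not a true distance metric.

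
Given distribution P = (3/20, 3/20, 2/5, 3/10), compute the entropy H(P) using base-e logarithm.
1.2968 nats

Shannon entropy is H(X) = -Σ p(x) log p(x).

For P = (3/20, 3/20, 2/5, 3/10):
H = -3/20 × log_e(3/20) -3/20 × log_e(3/20) -2/5 × log_e(2/5) -3/10 × log_e(3/10)
H = 1.2968 nats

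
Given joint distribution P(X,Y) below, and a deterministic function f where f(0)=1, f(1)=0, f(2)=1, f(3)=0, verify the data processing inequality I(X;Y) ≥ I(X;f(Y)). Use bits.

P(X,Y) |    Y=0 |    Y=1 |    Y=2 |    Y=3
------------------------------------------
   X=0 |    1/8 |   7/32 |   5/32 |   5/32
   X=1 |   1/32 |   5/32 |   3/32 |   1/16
I(X;Y) = 0.0207, I(X;f(Y)) = 0.0029, inequality holds: 0.0207 ≥ 0.0029

Data Processing Inequality: For any Markov chain X → Y → Z, we have I(X;Y) ≥ I(X;Z).

Here Z = f(Y) is a deterministic function of Y, forming X → Y → Z.

Original I(X;Y) = 0.0207 bits

After applying f:
P(X,Z) where Z=f(Y):
- P(X,Z=0) = P(X,Y=1) + P(X,Y=3)
- P(X,Z=1) = P(X,Y=0) + P(X,Y=2)

I(X;Z) = I(X;f(Y)) = 0.0029 bits

Verification: 0.0207 ≥ 0.0029 ✓

Information cannot be created by processing; the function f can only lose information about X.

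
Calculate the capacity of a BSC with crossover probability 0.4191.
0.0190 bits

For a binary symmetric channel (BSC) with error probability p:
Capacity C = 1 - H(p) bits per symbol

where H(p) = -p log₂(p) - (1-p) log₂(1-p) is the binary entropy function.

H(0.4191) = 0.9810 bits
C = 1 - 0.9810 = 0.0190 bits per symbol

This means we can reliably transmit up to 0.0190 bits of information per channel use.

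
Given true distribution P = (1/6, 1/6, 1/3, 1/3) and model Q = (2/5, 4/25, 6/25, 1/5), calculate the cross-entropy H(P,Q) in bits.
2.1212 bits

Cross-entropy: H(P,Q) = -Σ p(x) log q(x)

Alternatively: H(P,Q) = H(P) + D_KL(P||Q)
H(P) = 1.9183 bits
D_KL(P||Q) = 0.2029 bits

H(P,Q) = 1.9183 + 0.2029 = 2.1212 bits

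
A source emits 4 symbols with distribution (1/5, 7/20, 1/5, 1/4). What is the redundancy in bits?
0.0411 bits

Redundancy measures how far a source is from maximum entropy:
R = H_max - H(X)

Maximum entropy for 4 symbols: H_max = log_2(4) = 2.0000 bits
Actual entropy: H(X) = 1.9589 bits
Redundancy: R = 2.0000 - 1.9589 = 0.0411 bits

This redundancy represents potential for compression: the source could be compressed by 0.0411 bits per symbol.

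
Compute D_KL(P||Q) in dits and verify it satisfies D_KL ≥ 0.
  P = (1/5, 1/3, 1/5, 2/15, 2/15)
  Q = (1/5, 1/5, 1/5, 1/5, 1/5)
0.0270 dits

KL divergence satisfies the Gibbs inequality: D_KL(P||Q) ≥ 0 for all distributions P, Q.

D_KL(P||Q) = Σ p(x) log(p(x)/q(x))
Term by term:
  x=0: 1/5 × log_10[(1/5)/(1/5)] = 0.0000
  x=1: 1/3 × log_10[(1/3)/(1/5)] = 0.0739
  x=2: 1/5 × log_10[(1/5)/(1/5)] = 0.0000
  x=3: 2/15 × log_10[(2/15)/(1/5)] = -0.0235
  x=4: 2/15 × log_10[(2/15)/(1/5)] = -0.0235
D_KL(P||Q) = 0.0270 dits

D_KL(P||Q) = 0.0270 ≥ 0 ✓

This non-negativity is a fundamental property: relative entropy cannot be negative because it measures how different Q is from P.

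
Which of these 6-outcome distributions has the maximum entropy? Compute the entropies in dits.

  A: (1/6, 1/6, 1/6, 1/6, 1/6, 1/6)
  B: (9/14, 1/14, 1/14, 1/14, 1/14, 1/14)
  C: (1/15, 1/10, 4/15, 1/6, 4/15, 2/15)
A

For a discrete distribution over n outcomes, entropy is maximized by the uniform distribution.

Computing entropies:
H(A) = 0.7782 dits
H(B) = 0.5327 dits
H(C) = 0.7309 dits

The uniform distribution (where all probabilities equal 1/6) achieves the maximum entropy of log_10(6) = 0.7782 dits.

Distribution A has the highest entropy.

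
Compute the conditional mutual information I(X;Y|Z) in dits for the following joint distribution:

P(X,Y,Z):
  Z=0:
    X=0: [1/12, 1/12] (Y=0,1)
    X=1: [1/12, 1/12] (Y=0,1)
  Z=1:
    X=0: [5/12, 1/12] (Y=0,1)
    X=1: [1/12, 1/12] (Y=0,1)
0.0148 dits

Conditional mutual information: I(X;Y|Z) = H(X|Z) + H(Y|Z) - H(X,Y|Z)

H(Z) = 0.2764
H(X,Z) = 0.5396 → H(X|Z) = 0.2632
H(Y,Z) = 0.5396 → H(Y|Z) = 0.2632
H(X,Y,Z) = 0.7879 → H(X,Y|Z) = 0.5115

I(X;Y|Z) = 0.2632 + 0.2632 - 0.5115 = 0.0148 dits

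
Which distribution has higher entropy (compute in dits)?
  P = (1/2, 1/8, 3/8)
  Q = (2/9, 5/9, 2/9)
Q

Computing entropies in dits:
H(P) = 0.4231
H(Q) = 0.4321

Distribution Q has higher entropy.

Intuition: The distribution closer to uniform (more spread out) has higher entropy.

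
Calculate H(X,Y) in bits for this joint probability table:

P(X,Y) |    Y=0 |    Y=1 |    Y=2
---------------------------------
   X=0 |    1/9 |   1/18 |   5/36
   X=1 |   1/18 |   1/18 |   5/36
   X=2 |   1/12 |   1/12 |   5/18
2.9491 bits

Joint entropy is H(X,Y) = -Σ_{x,y} p(x,y) log p(x,y).

Summing over all non-zero entries:
H(X,Y) = -[1/9·log_2(1/9) + 1/18·log_2(1/18) + 5/36·log_2(5/36) + 1/18·log_2(1/18) + 1/18·log_2(1/18) + 5/36·log_2(5/36) + 1/12·log_2(1/12) + 1/12·log_2(1/12) + 5/18·log_2(5/18)]
H(X,Y) = 2.9491 bits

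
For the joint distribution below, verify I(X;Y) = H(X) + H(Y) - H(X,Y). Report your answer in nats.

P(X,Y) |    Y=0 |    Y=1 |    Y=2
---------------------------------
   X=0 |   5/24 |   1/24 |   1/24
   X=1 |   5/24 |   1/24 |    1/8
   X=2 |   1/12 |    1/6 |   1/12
I(X;Y) = 0.1096 nats

Mutual information has multiple equivalent forms:
- I(X;Y) = H(X) - H(X|Y)
- I(X;Y) = H(Y) - H(Y|X)
- I(X;Y) = H(X) + H(Y) - H(X,Y)

Computing all quantities:
H(X) = 1.0934, H(Y) = 1.0397, H(X,Y) = 2.0236
H(X|Y) = 0.9838, H(Y|X) = 0.9302

Verification:
H(X) - H(X|Y) = 1.0934 - 0.9838 = 0.1096
H(Y) - H(Y|X) = 1.0397 - 0.9302 = 0.1096
H(X) + H(Y) - H(X,Y) = 1.0934 + 1.0397 - 2.0236 = 0.1096

All forms give I(X;Y) = 0.1096 nats. ✓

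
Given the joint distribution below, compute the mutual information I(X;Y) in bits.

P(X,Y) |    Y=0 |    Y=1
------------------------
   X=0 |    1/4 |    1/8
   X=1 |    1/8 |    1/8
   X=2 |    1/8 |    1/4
0.0613 bits

Mutual information: I(X;Y) = H(X) + H(Y) - H(X,Y)

Marginals:
P(X) = (3/8, 1/4, 3/8), H(X) = 1.5613 bits
P(Y) = (1/2, 1/2), H(Y) = 1.0000 bits

Joint entropy: H(X,Y) = 2.5000 bits

I(X;Y) = 1.5613 + 1.0000 - 2.5000 = 0.0613 bits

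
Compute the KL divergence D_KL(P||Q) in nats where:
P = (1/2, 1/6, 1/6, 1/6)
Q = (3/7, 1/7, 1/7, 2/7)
0.0386 nats

KL divergence: D_KL(P||Q) = Σ p(x) log(p(x)/q(x))

Computing term by term:
  x=0: 1/2 × log_e[(1/2)/(3/7)] = 1/2 × 0.1542 = 0.0771
  x=1: 1/6 × log_e[(1/6)/(1/7)] = 1/6 × 0.1542 = 0.0257
  x=2: 1/6 × log_e[(1/6)/(1/7)] = 1/6 × 0.1542 = 0.0257
  x=3: 1/6 × log_e[(1/6)/(2/7)] = 1/6 × -0.5390 = -0.0898

D_KL(P||Q) = 0.0386 nats

Note: KL divergence is always non-negative and equals 0 iff P = Q.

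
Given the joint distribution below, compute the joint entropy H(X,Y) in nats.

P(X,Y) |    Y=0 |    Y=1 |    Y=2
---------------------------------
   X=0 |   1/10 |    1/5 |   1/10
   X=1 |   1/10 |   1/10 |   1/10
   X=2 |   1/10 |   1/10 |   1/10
2.1640 nats

Joint entropy is H(X,Y) = -Σ_{x,y} p(x,y) log p(x,y).

Summing over all non-zero entries:
H(X,Y) = -[1/10·log_e(1/10) + 1/5·log_e(1/5) + 1/10·log_e(1/10) + 1/10·log_e(1/10) + 1/10·log_e(1/10) + 1/10·log_e(1/10) + 1/10·log_e(1/10) + 1/10·log_e(1/10) + 1/10·log_e(1/10)]
H(X,Y) = 2.1640 nats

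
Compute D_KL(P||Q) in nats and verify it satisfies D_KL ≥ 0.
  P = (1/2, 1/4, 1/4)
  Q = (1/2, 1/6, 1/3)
0.0294 nats

KL divergence satisfies the Gibbs inequality: D_KL(P||Q) ≥ 0 for all distributions P, Q.

D_KL(P||Q) = Σ p(x) log(p(x)/q(x))
Term by term:
  x=0: 1/2 × log_e[(1/2)/(1/2)] = 0.0000
  x=1: 1/4 × log_e[(1/4)/(1/6)] = 0.1014
  x=2: 1/4 × log_e[(1/4)/(1/3)] = -0.0719
D_KL(P||Q) = 0.0294 nats

D_KL(P||Q) = 0.0294 ≥ 0 ✓

This non-negativity is a fundamental property: relative entropy cannot be negative because it measures how different Q is from P.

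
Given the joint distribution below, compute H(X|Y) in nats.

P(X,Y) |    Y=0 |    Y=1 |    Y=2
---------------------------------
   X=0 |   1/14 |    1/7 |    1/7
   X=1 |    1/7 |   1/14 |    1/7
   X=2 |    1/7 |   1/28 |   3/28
1.0439 nats

Using the chain rule: H(X|Y) = H(X,Y) - H(Y)

First, compute H(X,Y) = 2.1253 nats

Marginal P(Y) = (5/14, 1/4, 11/28)
H(Y) = 1.0813 nats

H(X|Y) = H(X,Y) - H(Y) = 2.1253 - 1.0813 = 1.0439 nats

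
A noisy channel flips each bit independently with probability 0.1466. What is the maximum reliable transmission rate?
0.3987 bits

For a binary symmetric channel (BSC) with error probability p:
Capacity C = 1 - H(p) bits per symbol

where H(p) = -p log₂(p) - (1-p) log₂(1-p) is the binary entropy function.

H(0.1466) = 0.6013 bits
C = 1 - 0.6013 = 0.3987 bits per symbol

This means we can reliably transmit up to 0.3987 bits of information per channel use.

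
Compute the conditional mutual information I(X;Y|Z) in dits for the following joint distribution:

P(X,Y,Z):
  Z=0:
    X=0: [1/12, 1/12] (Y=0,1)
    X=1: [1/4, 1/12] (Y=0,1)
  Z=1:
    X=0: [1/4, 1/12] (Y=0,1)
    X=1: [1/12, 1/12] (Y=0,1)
0.0133 dits

Conditional mutual information: I(X;Y|Z) = H(X|Z) + H(Y|Z) - H(X,Y|Z)

H(Z) = 0.3010
H(X,Z) = 0.5775 → H(X|Z) = 0.2764
H(Y,Z) = 0.5775 → H(Y|Z) = 0.2764
H(X,Y,Z) = 0.8406 → H(X,Y|Z) = 0.5396

I(X;Y|Z) = 0.2764 + 0.2764 - 0.5396 = 0.0133 dits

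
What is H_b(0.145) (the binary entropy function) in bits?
0.5972 bits

The binary entropy function is:
H(p) = -p log(p) - (1-p) log(1-p)

H(0.145) = -0.145 × log_2(0.145) - 0.855 × log_2(0.855)
H(0.145) = 0.5972 bits

Note: Binary entropy is maximized at p=0.5 (H=1 bit) and minimized at p=0 or p=1 (H=0).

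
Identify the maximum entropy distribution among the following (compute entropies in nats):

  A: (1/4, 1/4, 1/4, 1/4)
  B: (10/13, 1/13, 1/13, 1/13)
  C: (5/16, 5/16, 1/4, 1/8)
A

For a discrete distribution over n outcomes, entropy is maximized by the uniform distribution.

Computing entropies:
H(A) = 1.3863 nats
H(B) = 0.7937 nats
H(C) = 1.3335 nats

The uniform distribution (where all probabilities equal 1/4) achieves the maximum entropy of log_e(4) = 1.3863 nats.

Distribution A has the highest entropy.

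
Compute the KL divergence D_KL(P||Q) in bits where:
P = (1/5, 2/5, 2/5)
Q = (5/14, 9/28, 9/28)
0.0851 bits

KL divergence: D_KL(P||Q) = Σ p(x) log(p(x)/q(x))

Computing term by term:
  x=0: 1/5 × log_2[(1/5)/(5/14)] = 1/5 × -0.8365 = -0.1673
  x=1: 2/5 × log_2[(2/5)/(9/28)] = 2/5 × 0.3155 = 0.1262
  x=2: 2/5 × log_2[(2/5)/(9/28)] = 2/5 × 0.3155 = 0.1262

D_KL(P||Q) = 0.0851 bits

Note: KL divergence is always non-negative and equals 0 iff P = Q.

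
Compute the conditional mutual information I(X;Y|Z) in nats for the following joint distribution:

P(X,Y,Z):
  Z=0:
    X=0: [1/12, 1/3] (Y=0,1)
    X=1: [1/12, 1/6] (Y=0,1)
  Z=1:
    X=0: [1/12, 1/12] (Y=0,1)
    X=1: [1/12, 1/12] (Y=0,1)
0.0073 nats

Conditional mutual information: I(X;Y|Z) = H(X|Z) + H(Y|Z) - H(X,Y|Z)

H(Z) = 0.6365
H(X,Z) = 1.3086 → H(X|Z) = 0.6721
H(Y,Z) = 1.2425 → H(Y|Z) = 0.6059
H(X,Y,Z) = 1.9073 → H(X,Y|Z) = 1.2708

I(X;Y|Z) = 0.6721 + 0.6059 - 1.2708 = 0.0073 nats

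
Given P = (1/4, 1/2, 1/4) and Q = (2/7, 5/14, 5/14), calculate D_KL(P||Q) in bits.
0.0659 bits

KL divergence: D_KL(P||Q) = Σ p(x) log(p(x)/q(x))

Computing term by term:
  x=0: 1/4 × log_2[(1/4)/(2/7)] = 1/4 × -0.1926 = -0.0482
  x=1: 1/2 × log_2[(1/2)/(5/14)] = 1/2 × 0.4854 = 0.2427
  x=2: 1/4 × log_2[(1/4)/(5/14)] = 1/4 × -0.5146 = -0.1286

D_KL(P||Q) = 0.0659 bits

Note: KL divergence is always non-negative and equals 0 iff P = Q.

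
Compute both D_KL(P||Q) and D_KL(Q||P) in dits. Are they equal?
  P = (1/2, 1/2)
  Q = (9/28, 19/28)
D_KL(P||Q) = 0.0296, D_KL(Q||P) = 0.0283

KL divergence is not symmetric: D_KL(P||Q) ≠ D_KL(Q||P) in general.

D_KL(P||Q) = 0.0296 dits
D_KL(Q||P) = 0.0283 dits

No, they are not equal!

This asymmetry is why KL divergence is not a true distance metric.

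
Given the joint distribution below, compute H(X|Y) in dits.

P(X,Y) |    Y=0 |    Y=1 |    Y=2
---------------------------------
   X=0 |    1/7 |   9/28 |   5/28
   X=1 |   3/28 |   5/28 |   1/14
0.2806 dits

Using the chain rule: H(X|Y) = H(X,Y) - H(Y)

First, compute H(X,Y) = 0.7322 dits

Marginal P(Y) = (1/4, 1/2, 1/4)
H(Y) = 0.4515 dits

H(X|Y) = H(X,Y) - H(Y) = 0.7322 - 0.4515 = 0.2806 dits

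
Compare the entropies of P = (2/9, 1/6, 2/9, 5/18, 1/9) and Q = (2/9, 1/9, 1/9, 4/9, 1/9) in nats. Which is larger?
P

Computing entropies in nats:
H(P) = 1.5671
H(Q) = 1.4271

Distribution P has higher entropy.

Intuition: The distribution closer to uniform (more spread out) has higher entropy.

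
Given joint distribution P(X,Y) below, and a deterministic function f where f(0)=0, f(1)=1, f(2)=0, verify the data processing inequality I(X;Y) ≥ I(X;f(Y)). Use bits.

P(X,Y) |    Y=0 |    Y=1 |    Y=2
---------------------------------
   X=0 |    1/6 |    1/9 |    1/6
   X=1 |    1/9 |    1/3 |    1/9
I(X;Y) = 0.0911, I(X;f(Y)) = 0.0911, inequality holds: 0.0911 ≥ 0.0911

Data Processing Inequality: For any Markov chain X → Y → Z, we have I(X;Y) ≥ I(X;Z).

Here Z = f(Y) is a deterministic function of Y, forming X → Y → Z.

Original I(X;Y) = 0.0911 bits

After applying f:
P(X,Z) where Z=f(Y):
- P(X,Z=0) = P(X,Y=0) + P(X,Y=2)
- P(X,Z=1) = P(X,Y=1)

I(X;Z) = I(X;f(Y)) = 0.0911 bits

Verification: 0.0911 ≥ 0.0911 ✓

Information cannot be created by processing; the function f can only lose information about X.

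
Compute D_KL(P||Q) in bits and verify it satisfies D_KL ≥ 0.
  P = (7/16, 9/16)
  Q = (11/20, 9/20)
0.0366 bits

KL divergence satisfies the Gibbs inequality: D_KL(P||Q) ≥ 0 for all distributions P, Q.

D_KL(P||Q) = Σ p(x) log(p(x)/q(x))
Term by term:
  x=0: 7/16 × log_2[(7/16)/(11/20)] = -0.1444
  x=1: 9/16 × log_2[(9/16)/(9/20)] = 0.1811
D_KL(P||Q) = 0.0366 bits

D_KL(P||Q) = 0.0366 ≥ 0 ✓

This non-negativity is a fundamental property: relative entropy cannot be negative because it measures how different Q is from P.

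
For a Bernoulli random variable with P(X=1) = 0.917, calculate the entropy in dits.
0.1242 dits

The binary entropy function is:
H(p) = -p log(p) - (1-p) log(1-p)

H(0.917) = -0.917 × log_10(0.917) - 0.083 × log_10(0.083)
H(0.917) = 0.1242 dits

Note: Binary entropy is maximized at p=0.5 (H=1 bit) and minimized at p=0 or p=1 (H=0).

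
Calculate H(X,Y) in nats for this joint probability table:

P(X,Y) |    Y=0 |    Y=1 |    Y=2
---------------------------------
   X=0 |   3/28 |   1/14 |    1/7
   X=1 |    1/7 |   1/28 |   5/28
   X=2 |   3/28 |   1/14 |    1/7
2.1162 nats

Joint entropy is H(X,Y) = -Σ_{x,y} p(x,y) log p(x,y).

Summing over all non-zero entries:
H(X,Y) = -[3/28·log_e(3/28) + 1/14·log_e(1/14) + 1/7·log_e(1/7) + 1/7·log_e(1/7) + 1/28·log_e(1/28) + 5/28·log_e(5/28) + 3/28·log_e(3/28) + 1/14·log_e(1/14) + 1/7·log_e(1/7)]
H(X,Y) = 2.1162 nats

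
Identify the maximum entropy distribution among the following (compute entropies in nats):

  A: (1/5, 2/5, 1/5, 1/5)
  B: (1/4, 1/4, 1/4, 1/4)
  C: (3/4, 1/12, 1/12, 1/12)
B

For a discrete distribution over n outcomes, entropy is maximized by the uniform distribution.

Computing entropies:
H(A) = 1.3322 nats
H(B) = 1.3863 nats
H(C) = 0.8370 nats

The uniform distribution (where all probabilities equal 1/4) achieves the maximum entropy of log_e(4) = 1.3863 nats.

Distribution B has the highest entropy.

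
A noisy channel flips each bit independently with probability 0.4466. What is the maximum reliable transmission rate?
0.0082 bits

For a binary symmetric channel (BSC) with error probability p:
Capacity C = 1 - H(p) bits per symbol

where H(p) = -p log₂(p) - (1-p) log₂(1-p) is the binary entropy function.

H(0.4466) = 0.9918 bits
C = 1 - 0.9918 = 0.0082 bits per symbol

This means we can reliably transmit up to 0.0082 bits of information per channel use.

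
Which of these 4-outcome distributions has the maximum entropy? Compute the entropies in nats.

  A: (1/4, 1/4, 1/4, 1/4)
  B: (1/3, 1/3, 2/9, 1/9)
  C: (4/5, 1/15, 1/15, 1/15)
A

For a discrete distribution over n outcomes, entropy is maximized by the uniform distribution.

Computing entropies:
H(A) = 1.3863 nats
H(B) = 1.3108 nats
H(C) = 0.7201 nats

The uniform distribution (where all probabilities equal 1/4) achieves the maximum entropy of log_e(4) = 1.3863 nats.

Distribution A has the highest entropy.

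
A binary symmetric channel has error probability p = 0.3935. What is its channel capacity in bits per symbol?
0.0330 bits

For a binary symmetric channel (BSC) with error probability p:
Capacity C = 1 - H(p) bits per symbol

where H(p) = -p log₂(p) - (1-p) log₂(1-p) is the binary entropy function.

H(0.3935) = 0.9670 bits
C = 1 - 0.9670 = 0.0330 bits per symbol

This means we can reliably transmit up to 0.0330 bits of information per channel use.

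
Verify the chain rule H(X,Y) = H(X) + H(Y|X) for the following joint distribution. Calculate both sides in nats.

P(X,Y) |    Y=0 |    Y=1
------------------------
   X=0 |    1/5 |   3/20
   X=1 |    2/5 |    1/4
H(X,Y) = 1.3195, H(X) = 0.6474, H(Y|X) = 0.6721 (all in nats)

Chain rule: H(X,Y) = H(X) + H(Y|X)

Left side — joint entropy directly:
H(X,Y) = -Σ p(x,y) log p(x,y) = 1.3195 nats

Right side — compute H(Y|X) from the conditional distributions:
P(X) = (7/20, 13/20), so H(X) = 0.6474 nats
H(Y|X) = Σ_x P(X=x) · H(Y|X=x):
  P(Y|X=0) = (4/7, 3/7), H(Y|X=0) = 0.6829, weight P(X=0) = 7/20
  P(Y|X=1) = (8/13, 5/13), H(Y|X=1) = 0.6663, weight P(X=1) = 13/20
H(Y|X) = 0.6721 nats

H(X) + H(Y|X) = 0.6474 + 0.6721 = 1.3195 nats

Both sides equal 1.3195 nats. ✓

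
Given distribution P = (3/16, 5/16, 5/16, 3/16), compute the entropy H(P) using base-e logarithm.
1.3547 nats

Shannon entropy is H(X) = -Σ p(x) log p(x).

For P = (3/16, 5/16, 5/16, 3/16):
H = -3/16 × log_e(3/16) -5/16 × log_e(5/16) -5/16 × log_e(5/16) -3/16 × log_e(3/16)
H = 1.3547 nats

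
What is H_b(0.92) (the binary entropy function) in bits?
0.4022 bits

The binary entropy function is:
H(p) = -p log(p) - (1-p) log(1-p)

H(0.92) = -0.92 × log_2(0.92) - 0.08 × log_2(0.08)
H(0.92) = 0.4022 bits

Note: Binary entropy is maximized at p=0.5 (H=1 bit) and minimized at p=0 or p=1 (H=0).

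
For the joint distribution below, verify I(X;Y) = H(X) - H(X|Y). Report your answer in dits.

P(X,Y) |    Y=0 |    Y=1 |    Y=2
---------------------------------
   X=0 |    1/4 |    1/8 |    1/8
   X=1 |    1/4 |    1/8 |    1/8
I(X;Y) = 0.0000 dits

Mutual information has multiple equivalent forms:
- I(X;Y) = H(X) - H(X|Y)
- I(X;Y) = H(Y) - H(Y|X)
- I(X;Y) = H(X) + H(Y) - H(X,Y)

Computing all quantities:
H(X) = 0.3010, H(Y) = 0.4515, H(X,Y) = 0.7526
H(X|Y) = 0.3010, H(Y|X) = 0.4515

Verification:
H(X) - H(X|Y) = 0.3010 - 0.3010 = 0.0000
H(Y) - H(Y|X) = 0.4515 - 0.4515 = 0.0000
H(X) + H(Y) - H(X,Y) = 0.3010 + 0.4515 - 0.7526 = 0.0000

All forms give I(X;Y) = 0.0000 dits. ✓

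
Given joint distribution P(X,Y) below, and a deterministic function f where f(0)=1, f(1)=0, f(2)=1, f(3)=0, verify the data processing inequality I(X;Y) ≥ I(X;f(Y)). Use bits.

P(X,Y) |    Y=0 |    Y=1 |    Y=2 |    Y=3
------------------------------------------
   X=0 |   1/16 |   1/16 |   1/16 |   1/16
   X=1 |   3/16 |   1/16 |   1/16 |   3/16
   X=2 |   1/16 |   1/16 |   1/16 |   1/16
I(X;Y) = 0.0488, I(X;f(Y)) = 0.0000, inequality holds: 0.0488 ≥ 0.0000

Data Processing Inequality: For any Markov chain X → Y → Z, we have I(X;Y) ≥ I(X;Z).

Here Z = f(Y) is a deterministic function of Y, forming X → Y → Z.

Original I(X;Y) = 0.0488 bits

After applying f:
P(X,Z) where Z=f(Y):
- P(X,Z=0) = P(X,Y=1) + P(X,Y=3)
- P(X,Z=1) = P(X,Y=0) + P(X,Y=2)

I(X;Z) = I(X;f(Y)) = 0.0000 bits

Verification: 0.0488 ≥ 0.0000 ✓

Information cannot be created by processing; the function f can only lose information about X.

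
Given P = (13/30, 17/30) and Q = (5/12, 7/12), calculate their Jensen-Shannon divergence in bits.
0.0002 bits

Jensen-Shannon divergence is:
JSD(P||Q) = 0.5 × D_KL(P||M) + 0.5 × D_KL(Q||M)
where M = 0.5 × (P + Q) is the mixture distribution.

M = 0.5 × (13/30, 17/30) + 0.5 × (5/12, 7/12) = (17/40, 23/40)

D_KL(P||M) = 0.0002 bits
D_KL(Q||M) = 0.0002 bits

JSD(P||Q) = 0.5 × 0.0002 + 0.5 × 0.0002 = 0.0002 bits

Unlike KL divergence, JSD is symmetric and bounded: 0 ≤ JSD ≤ log(2).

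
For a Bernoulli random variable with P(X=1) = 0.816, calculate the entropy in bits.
0.6887 bits

The binary entropy function is:
H(p) = -p log(p) - (1-p) log(1-p)

H(0.816) = -0.816 × log_2(0.816) - 0.184 × log_2(0.184)
H(0.816) = 0.6887 bits

Note: Binary entropy is maximized at p=0.5 (H=1 bit) and minimized at p=0 or p=1 (H=0).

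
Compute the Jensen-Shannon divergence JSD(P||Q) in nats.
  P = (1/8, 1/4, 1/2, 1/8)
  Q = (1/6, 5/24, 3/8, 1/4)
0.0175 nats

Jensen-Shannon divergence is:
JSD(P||Q) = 0.5 × D_KL(P||M) + 0.5 × D_KL(Q||M)
where M = 0.5 × (P + Q) is the mixture distribution.

M = 0.5 × (1/8, 1/4, 1/2, 1/8) + 0.5 × (1/6, 5/24, 3/8, 1/4) = (0.145833, 0.229167, 7/16, 3/16)

D_KL(P||M) = 0.0186 nats
D_KL(Q||M) = 0.0165 nats

JSD(P||Q) = 0.5 × 0.0186 + 0.5 × 0.0165 = 0.0175 nats

Unlike KL divergence, JSD is symmetric and bounded: 0 ≤ JSD ≤ log(2).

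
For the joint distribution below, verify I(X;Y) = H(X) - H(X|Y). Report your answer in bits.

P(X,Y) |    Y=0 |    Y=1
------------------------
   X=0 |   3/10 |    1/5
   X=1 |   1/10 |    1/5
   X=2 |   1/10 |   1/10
I(X;Y) = 0.0390 bits

Mutual information has multiple equivalent forms:
- I(X;Y) = H(X) - H(X|Y)
- I(X;Y) = H(Y) - H(Y|X)
- I(X;Y) = H(X) + H(Y) - H(X,Y)

Computing all quantities:
H(X) = 1.4855, H(Y) = 1.0000, H(X,Y) = 2.4464
H(X|Y) = 1.4464, H(Y|X) = 0.9610

Verification:
H(X) - H(X|Y) = 1.4855 - 1.4464 = 0.0390
H(Y) - H(Y|X) = 1.0000 - 0.9610 = 0.0390
H(X) + H(Y) - H(X,Y) = 1.4855 + 1.0000 - 2.4464 = 0.0390

All forms give I(X;Y) = 0.0390 bits. ✓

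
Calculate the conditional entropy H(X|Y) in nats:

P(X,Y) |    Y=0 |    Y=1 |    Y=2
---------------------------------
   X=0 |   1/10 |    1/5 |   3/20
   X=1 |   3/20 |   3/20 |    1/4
0.6719 nats

Using the chain rule: H(X|Y) = H(X,Y) - H(Y)

First, compute H(X,Y) = 1.7524 nats

Marginal P(Y) = (1/4, 7/20, 2/5)
H(Y) = 1.0805 nats

H(X|Y) = H(X,Y) - H(Y) = 1.7524 - 1.0805 = 0.6719 nats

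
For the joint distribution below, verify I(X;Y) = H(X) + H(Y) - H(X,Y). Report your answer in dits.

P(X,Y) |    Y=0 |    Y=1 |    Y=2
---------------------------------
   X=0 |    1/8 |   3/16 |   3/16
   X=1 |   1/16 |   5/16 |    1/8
I(X;Y) = 0.0142 dits

Mutual information has multiple equivalent forms:
- I(X;Y) = H(X) - H(X|Y)
- I(X;Y) = H(Y) - H(Y|X)
- I(X;Y) = H(X) + H(Y) - H(X,Y)

Computing all quantities:
H(X) = 0.3010, H(Y) = 0.4447, H(X,Y) = 0.7315
H(X|Y) = 0.2868, H(Y|X) = 0.4305

Verification:
H(X) - H(X|Y) = 0.3010 - 0.2868 = 0.0142
H(Y) - H(Y|X) = 0.4447 - 0.4305 = 0.0142
H(X) + H(Y) - H(X,Y) = 0.3010 + 0.4447 - 0.7315 = 0.0142

All forms give I(X;Y) = 0.0142 dits. ✓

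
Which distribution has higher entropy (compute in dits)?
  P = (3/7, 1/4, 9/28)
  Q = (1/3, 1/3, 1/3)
Q

Computing entropies in dits:
H(P) = 0.4667
H(Q) = 0.4771

Distribution Q has higher entropy.

Intuition: The distribution closer to uniform (more spread out) has higher entropy.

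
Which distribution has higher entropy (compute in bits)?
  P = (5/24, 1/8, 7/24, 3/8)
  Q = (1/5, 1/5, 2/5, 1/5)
Q

Computing entropies in bits:
H(P) = 1.8956
H(Q) = 1.9219

Distribution Q has higher entropy.

Intuition: The distribution closer to uniform (more spread out) has higher entropy.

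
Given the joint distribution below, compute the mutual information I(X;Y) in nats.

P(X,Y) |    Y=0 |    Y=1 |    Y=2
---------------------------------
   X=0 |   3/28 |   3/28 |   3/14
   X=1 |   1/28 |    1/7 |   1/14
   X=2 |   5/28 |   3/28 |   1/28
0.1117 nats

Mutual information: I(X;Y) = H(X) + H(Y) - H(X,Y)

Marginals:
P(X) = (3/7, 1/4, 9/28), H(X) = 1.0745 nats
P(Y) = (9/28, 5/14, 9/28), H(Y) = 1.0974 nats

Joint entropy: H(X,Y) = 2.0602 nats

I(X;Y) = 1.0745 + 1.0974 - 2.0602 = 0.1117 nats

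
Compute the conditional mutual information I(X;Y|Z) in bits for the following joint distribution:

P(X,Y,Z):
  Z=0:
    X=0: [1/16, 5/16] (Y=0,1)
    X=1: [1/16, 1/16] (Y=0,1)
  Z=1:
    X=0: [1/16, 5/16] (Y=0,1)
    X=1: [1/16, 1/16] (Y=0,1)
0.0738 bits

Conditional mutual information: I(X;Y|Z) = H(X|Z) + H(Y|Z) - H(X,Y|Z)

H(Z) = 1.0000
H(X,Z) = 1.8113 → H(X|Z) = 0.8113
H(Y,Z) = 1.8113 → H(Y|Z) = 0.8113
H(X,Y,Z) = 2.5488 → H(X,Y|Z) = 1.5488

I(X;Y|Z) = 0.8113 + 0.8113 - 1.5488 = 0.0738 bits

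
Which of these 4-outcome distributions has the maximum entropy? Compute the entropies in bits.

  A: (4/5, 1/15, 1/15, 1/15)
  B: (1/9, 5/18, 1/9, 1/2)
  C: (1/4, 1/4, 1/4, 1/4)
C

For a discrete distribution over n outcomes, entropy is maximized by the uniform distribution.

Computing entropies:
H(A) = 1.0389 bits
H(B) = 1.7178 bits
H(C) = 2.0000 bits

The uniform distribution (where all probabilities equal 1/4) achieves the maximum entropy of log_2(4) = 2.0000 bits.

Distribution C has the highest entropy.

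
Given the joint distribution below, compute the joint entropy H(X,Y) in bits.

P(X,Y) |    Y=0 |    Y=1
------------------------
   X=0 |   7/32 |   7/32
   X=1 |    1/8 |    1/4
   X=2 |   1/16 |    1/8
2.4593 bits

Joint entropy is H(X,Y) = -Σ_{x,y} p(x,y) log p(x,y).

Summing over all non-zero entries:
H(X,Y) = -[7/32·log_2(7/32) + 7/32·log_2(7/32) + 1/8·log_2(1/8) + 1/4·log_2(1/4) + 1/16·log_2(1/16) + 1/8·log_2(1/8)]
H(X,Y) = 2.4593 bits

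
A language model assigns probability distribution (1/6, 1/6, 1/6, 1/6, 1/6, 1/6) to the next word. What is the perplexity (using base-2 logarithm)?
6.0000

Perplexity is 2^H (or exp(H) for natural log).

First, H = -Σ p log p = 2.5850 bits
Perplexity = 2^2.5850 = 6.0000

Interpretation: The model's uncertainty is equivalent to choosing uniformly among 6.0 options.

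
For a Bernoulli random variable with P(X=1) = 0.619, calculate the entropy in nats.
0.6646 nats

The binary entropy function is:
H(p) = -p log(p) - (1-p) log(1-p)

H(0.619) = -0.619 × log_e(0.619) - 0.381 × log_e(0.381)
H(0.619) = 0.6646 nats

Note: Binary entropy is maximized at p=0.5 (H=1 bit) and minimized at p=0 or p=1 (H=0).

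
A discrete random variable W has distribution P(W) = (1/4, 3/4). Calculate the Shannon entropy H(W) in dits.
0.2442 dits

Shannon entropy is H(X) = -Σ p(x) log p(x).

For P = (1/4, 3/4):
H = -1/4 × log_10(1/4) -3/4 × log_10(3/4)
H = 0.2442 dits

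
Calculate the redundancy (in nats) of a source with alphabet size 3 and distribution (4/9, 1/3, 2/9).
0.0378 nats

Redundancy measures how far a source is from maximum entropy:
R = H_max - H(X)

Maximum entropy for 3 symbols: H_max = log_e(3) = 1.0986 nats
Actual entropy: H(X) = 1.0609 nats
Redundancy: R = 1.0986 - 1.0609 = 0.0378 nats

This redundancy represents potential for compression: the source could be compressed by 0.0378 nats per symbol.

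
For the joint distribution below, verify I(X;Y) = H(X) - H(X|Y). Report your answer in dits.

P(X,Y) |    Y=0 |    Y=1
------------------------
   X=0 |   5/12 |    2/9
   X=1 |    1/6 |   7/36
I(X;Y) = 0.0075 dits

Mutual information has multiple equivalent forms:
- I(X;Y) = H(X) - H(X|Y)
- I(X;Y) = H(Y) - H(Y|X)
- I(X;Y) = H(X) + H(Y) - H(X,Y)

Computing all quantities:
H(X) = 0.2841, H(Y) = 0.2950, H(X,Y) = 0.5716
H(X|Y) = 0.2766, H(Y|X) = 0.2875

Verification:
H(X) - H(X|Y) = 0.2841 - 0.2766 = 0.0075
H(Y) - H(Y|X) = 0.2950 - 0.2875 = 0.0075
H(X) + H(Y) - H(X,Y) = 0.2841 + 0.2950 - 0.5716 = 0.0075

All forms give I(X;Y) = 0.0075 dits. ✓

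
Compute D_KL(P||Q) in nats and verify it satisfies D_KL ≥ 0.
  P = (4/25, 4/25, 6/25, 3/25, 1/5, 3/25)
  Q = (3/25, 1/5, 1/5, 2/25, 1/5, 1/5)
0.0414 nats

KL divergence satisfies the Gibbs inequality: D_KL(P||Q) ≥ 0 for all distributions P, Q.

D_KL(P||Q) = Σ p(x) log(p(x)/q(x))
Term by term:
  x=0: 4/25 × log_e[(4/25)/(3/25)] = 0.0460
  x=1: 4/25 × log_e[(4/25)/(1/5)] = -0.0357
  x=2: 6/25 × log_e[(6/25)/(1/5)] = 0.0438
  x=3: 3/25 × log_e[(3/25)/(2/25)] = 0.0487
  x=4: 1/5 × log_e[(1/5)/(1/5)] = 0.0000
  x=5: 3/25 × log_e[(3/25)/(1/5)] = -0.0613
D_KL(P||Q) = 0.0414 nats

D_KL(P||Q) = 0.0414 ≥ 0 ✓

This non-negativity is a fundamental property: relative entropy cannot be negative because it measures how different Q is from P.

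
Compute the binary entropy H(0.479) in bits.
0.9987 bits

The binary entropy function is:
H(p) = -p log(p) - (1-p) log(1-p)

H(0.479) = -0.479 × log_2(0.479) - 0.521 × log_2(0.521)
H(0.479) = 0.9987 bits

Note: Binary entropy is maximized at p=0.5 (H=1 bit) and minimized at p=0 or p=1 (H=0).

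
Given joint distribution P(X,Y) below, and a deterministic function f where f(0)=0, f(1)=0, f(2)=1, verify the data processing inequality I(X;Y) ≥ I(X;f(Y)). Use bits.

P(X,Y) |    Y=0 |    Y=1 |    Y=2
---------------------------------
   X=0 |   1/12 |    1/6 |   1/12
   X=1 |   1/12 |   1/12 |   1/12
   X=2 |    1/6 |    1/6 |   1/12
I(X;Y) = 0.0242, I(X;f(Y)) = 0.0105, inequality holds: 0.0242 ≥ 0.0105

Data Processing Inequality: For any Markov chain X → Y → Z, we have I(X;Y) ≥ I(X;Z).

Here Z = f(Y) is a deterministic function of Y, forming X → Y → Z.

Original I(X;Y) = 0.0242 bits

After applying f:
P(X,Z) where Z=f(Y):
- P(X,Z=0) = P(X,Y=0) + P(X,Y=1)
- P(X,Z=1) = P(X,Y=2)

I(X;Z) = I(X;f(Y)) = 0.0105 bits

Verification: 0.0242 ≥ 0.0105 ✓

Information cannot be created by processing; the function f can only lose information about X.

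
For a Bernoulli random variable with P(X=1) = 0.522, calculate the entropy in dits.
0.3006 dits

The binary entropy function is:
H(p) = -p log(p) - (1-p) log(1-p)

H(0.522) = -0.522 × log_10(0.522) - 0.478 × log_10(0.478)
H(0.522) = 0.3006 dits

Note: Binary entropy is maximized at p=0.5 (H=1 bit) and minimized at p=0 or p=1 (H=0).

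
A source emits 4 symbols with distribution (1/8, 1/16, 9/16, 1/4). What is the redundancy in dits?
0.1228 dits

Redundancy measures how far a source is from maximum entropy:
R = H_max - H(X)

Maximum entropy for 4 symbols: H_max = log_10(4) = 0.6021 dits
Actual entropy: H(X) = 0.4792 dits
Redundancy: R = 0.6021 - 0.4792 = 0.1228 dits

This redundancy represents potential for compression: the source could be compressed by 0.1228 dits per symbol.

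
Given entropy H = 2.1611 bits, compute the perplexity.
4.4726

Perplexity is 2^H (or exp(H) for natural log).

H = 2.1611 bits
Perplexity = 2^2.1611 = 4.4726

Interpretation: The model's uncertainty is equivalent to choosing uniformly among 4.5 options.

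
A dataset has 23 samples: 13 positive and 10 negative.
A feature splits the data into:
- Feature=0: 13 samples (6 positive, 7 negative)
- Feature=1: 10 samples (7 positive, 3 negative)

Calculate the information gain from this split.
0.0417 bits

Information Gain = H(Y) - H(Y|Feature)

Before split:
P(positive) = 13/23 = 0.5652
H(Y) = 0.9877 bits

After split:
Feature=0: H = 0.9957 bits (weight = 13/23)
Feature=1: H = 0.8813 bits (weight = 10/23)
H(Y|Feature) = (13/23)×0.9957 + (10/23)×0.8813 = 0.9460 bits

Information Gain = 0.9877 - 0.9460 = 0.0417 bits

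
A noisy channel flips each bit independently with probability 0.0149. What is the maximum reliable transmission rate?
0.8882 bits

For a binary symmetric channel (BSC) with error probability p:
Capacity C = 1 - H(p) bits per symbol

where H(p) = -p log₂(p) - (1-p) log₂(1-p) is the binary entropy function.

H(0.0149) = 0.1118 bits
C = 1 - 0.1118 = 0.8882 bits per symbol

This means we can reliably transmit up to 0.8882 bits of information per channel use.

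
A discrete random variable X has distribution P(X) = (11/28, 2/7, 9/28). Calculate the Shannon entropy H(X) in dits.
0.4733 dits

Shannon entropy is H(X) = -Σ p(x) log p(x).

For P = (11/28, 2/7, 9/28):
H = -11/28 × log_10(11/28) -2/7 × log_10(2/7) -9/28 × log_10(9/28)
H = 0.4733 dits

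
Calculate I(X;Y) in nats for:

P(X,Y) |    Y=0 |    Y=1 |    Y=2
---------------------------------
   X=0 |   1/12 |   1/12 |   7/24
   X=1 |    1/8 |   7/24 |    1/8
0.0963 nats

Mutual information: I(X;Y) = H(X) + H(Y) - H(X,Y)

Marginals:
P(X) = (11/24, 13/24), H(X) = 0.6897 nats
P(Y) = (5/24, 3/8, 5/12), H(Y) = 1.0594 nats

Joint entropy: H(X,Y) = 1.6528 nats

I(X;Y) = 0.6897 + 1.0594 - 1.6528 = 0.0963 nats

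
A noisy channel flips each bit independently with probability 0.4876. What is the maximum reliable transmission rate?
0.0004 bits

For a binary symmetric channel (BSC) with error probability p:
Capacity C = 1 - H(p) bits per symbol

where H(p) = -p log₂(p) - (1-p) log₂(1-p) is the binary entropy function.

H(0.4876) = 0.9996 bits
C = 1 - 0.9996 = 0.0004 bits per symbol

This means we can reliably transmit up to 0.0004 bits of information per channel use.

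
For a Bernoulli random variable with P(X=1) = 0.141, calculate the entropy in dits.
0.1767 dits

The binary entropy function is:
H(p) = -p log(p) - (1-p) log(1-p)

H(0.141) = -0.141 × log_10(0.141) - 0.859 × log_10(0.859)
H(0.141) = 0.1767 dits

Note: Binary entropy is maximized at p=0.5 (H=1 bit) and minimized at p=0 or p=1 (H=0).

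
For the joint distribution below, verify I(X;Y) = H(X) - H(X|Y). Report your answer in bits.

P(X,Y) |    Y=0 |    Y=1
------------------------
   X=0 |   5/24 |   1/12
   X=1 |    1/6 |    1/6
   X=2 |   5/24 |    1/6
I(X;Y) = 0.0231 bits

Mutual information has multiple equivalent forms:
- I(X;Y) = H(X) - H(X|Y)
- I(X;Y) = H(Y) - H(Y|X)
- I(X;Y) = H(X) + H(Y) - H(X,Y)

Computing all quantities:
H(X) = 1.5774, H(Y) = 0.9799, H(X,Y) = 2.5342
H(X|Y) = 1.5543, H(Y|X) = 0.9567

Verification:
H(X) - H(X|Y) = 1.5774 - 1.5543 = 0.0231
H(Y) - H(Y|X) = 0.9799 - 0.9567 = 0.0231
H(X) + H(Y) - H(X,Y) = 1.5774 + 0.9799 - 2.5342 = 0.0231

All forms give I(X;Y) = 0.0231 bits. ✓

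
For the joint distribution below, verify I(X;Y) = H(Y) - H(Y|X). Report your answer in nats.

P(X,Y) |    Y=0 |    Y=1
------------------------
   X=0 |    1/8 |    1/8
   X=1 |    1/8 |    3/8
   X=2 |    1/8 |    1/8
I(X;Y) = 0.0338 nats

Mutual information has multiple equivalent forms:
- I(X;Y) = H(X) - H(X|Y)
- I(X;Y) = H(Y) - H(Y|X)
- I(X;Y) = H(X) + H(Y) - H(X,Y)

Computing all quantities:
H(X) = 1.0397, H(Y) = 0.6616, H(X,Y) = 1.6675
H(X|Y) = 1.0059, H(Y|X) = 0.6277

Verification:
H(X) - H(X|Y) = 1.0397 - 1.0059 = 0.0338
H(Y) - H(Y|X) = 0.6616 - 0.6277 = 0.0338
H(X) + H(Y) - H(X,Y) = 1.0397 + 0.6616 - 1.6675 = 0.0338

All forms give I(X;Y) = 0.0338 nats. ✓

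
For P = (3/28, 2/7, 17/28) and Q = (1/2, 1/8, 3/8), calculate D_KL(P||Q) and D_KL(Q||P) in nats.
D_KL(P||Q) = 0.3637, D_KL(Q||P) = 0.4862

KL divergence is not symmetric: D_KL(P||Q) ≠ D_KL(Q||P) in general.

D_KL(P||Q) = 0.3637 nats
D_KL(Q||P) = 0.4862 nats

No, they are not equal!

This asymmetry is why KL divergence is not a true distance metric.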